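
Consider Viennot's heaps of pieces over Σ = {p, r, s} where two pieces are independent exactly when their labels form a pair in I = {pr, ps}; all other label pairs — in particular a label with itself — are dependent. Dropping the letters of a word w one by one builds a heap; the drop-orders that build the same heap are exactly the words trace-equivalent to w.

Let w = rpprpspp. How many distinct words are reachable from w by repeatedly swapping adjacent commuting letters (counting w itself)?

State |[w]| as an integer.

piece 0:r — minimal
piece 1:p — minimal
piece 2:p rests on {1:p}
piece 3:r rests on {0:r}
piece 4:p rests on {2:p}
piece 5:s rests on {3:r}
piece 6:p rests on {4:p}
piece 7:p rests on {6:p}
minimal pieces: {0:r, 1:p}
ways to finish when only these pieces remain (= sum over removing one remaining piece with nothing left below it):
  1 left: {5}→1  {7}→1
  2 left: {3,5}→1  {5,7}→2  {6,7}→1
  3 left: {0,3,5}→1  {3,5,7}→3  {4,6,7}→1  {5,6,7}→3
  4 left: {0,3,5,7}→4  {2,4,6,7}→1  {3,5,6,7}→6  {4,5,6,7}→4
  5 left: {0,3,5,6,7}→10  {1,2,4,6,7}→1  {2,4,5,6,7}→5  {3,4,5,6,7}→10
  6 left: {0,3,4,5,6,7}→20  {1,2,4,5,6,7}→6  {2,3,4,5,6,7}→15
  placing 0:r first → 21 extensions
  placing 1:p first → 35 extensions
total linear extensions = 56

56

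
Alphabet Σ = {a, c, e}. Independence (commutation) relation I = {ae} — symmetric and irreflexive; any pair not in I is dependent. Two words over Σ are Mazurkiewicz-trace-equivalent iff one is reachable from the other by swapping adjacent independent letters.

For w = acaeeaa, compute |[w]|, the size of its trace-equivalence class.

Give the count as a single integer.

10

0(a) covers ∅
1(c) covers 0:a
2(a) covers 1:c
3(e) covers 1:c
4(e) covers 3:e
5(a) covers 2:a
6(a) covers 5:a
floor of heap: 0:a
completions by unplaced set U, small U first (add the entries for U minus each lowest piece of U):
  |U|=1: {4}:1  {6}:1
  |U|=2: {3,4}:1  {4,6}:2  {5,6}:1
  |U|=3: {2,5,6}:1  {3,4,6}:3  {4,5,6}:3
  |U|=4: {2,4,5,6}:4  {3,4,5,6}:6
  |U|=5: {2,3,4,5,6}:10
  start at 0(a): 10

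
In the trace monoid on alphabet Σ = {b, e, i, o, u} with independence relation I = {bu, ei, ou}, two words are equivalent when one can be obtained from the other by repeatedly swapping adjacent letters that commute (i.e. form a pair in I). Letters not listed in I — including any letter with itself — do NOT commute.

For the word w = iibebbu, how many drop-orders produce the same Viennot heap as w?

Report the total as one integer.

3

drop 0:i onto floor
drop 1:i onto {0:i}
drop 2:b onto {1:i}
drop 3:e onto {2:b}
drop 4:b onto {3:e}
drop 5:b onto {4:b}
drop 6:u onto {3:e}
ground layer = {0:i}
drop-orders for the pieces not yet dropped (sum over which currently-grounded one goes next):
  1 to go: {5} 1  {6} 1
  2 to go: {4,5} 1  {5,6} 2
  3 to go: {4,5,6} 3
  4 to go: {3,4,5,6} 3
  5 to go: {2,3,4,5,6} 3
  if 0:i drops first: 3 orders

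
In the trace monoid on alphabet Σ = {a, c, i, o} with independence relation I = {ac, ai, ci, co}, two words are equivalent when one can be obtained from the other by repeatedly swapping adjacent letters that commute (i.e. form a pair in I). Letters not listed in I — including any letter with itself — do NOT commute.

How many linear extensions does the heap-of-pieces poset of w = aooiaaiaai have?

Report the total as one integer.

35

piece 0:a — minimal
piece 1:o rests on {0:a}
piece 2:o rests on {1:o}
piece 3:i rests on {2:o}
piece 4:a rests on {2:o}
piece 5:a rests on {4:a}
piece 6:i rests on {3:i}
piece 7:a rests on {5:a}
piece 8:a rests on {7:a}
piece 9:i rests on {6:i}
minimal pieces: {0:a}
ways to finish when only these pieces remain (= sum over removing one remaining piece with nothing left below it):
  1 left: {8}→1  {9}→1
  2 left: {6,9}→1  {7,8}→1  {8,9}→2
  3 left: {3,6,9}→1  {5,7,8}→1  {6,8,9}→3  {7,8,9}→3
  4 left: {3,6,8,9}→4  {4,5,7,8}→1  {5,7,8,9}→4  {6,7,8,9}→6
  5 left: {3,6,7,8,9}→10  {4,5,7,8,9}→5  {5,6,7,8,9}→10
  6 left: {3,5,6,7,8,9}→20  {4,5,6,7,8,9}→15
  7 left: {3,4,5,6,7,8,9}→35
  8 left: {2,3,4,5,6,7,8,9}→35
  placing 0:a first → 35 extensions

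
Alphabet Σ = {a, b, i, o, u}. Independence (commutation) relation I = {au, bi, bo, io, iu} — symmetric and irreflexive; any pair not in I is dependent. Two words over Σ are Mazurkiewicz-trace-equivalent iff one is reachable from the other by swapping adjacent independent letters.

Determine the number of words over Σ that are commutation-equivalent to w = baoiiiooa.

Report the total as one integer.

20

0(b) covers ∅
1(a) covers 0:b
2(o) covers 1:a
3(i) covers 1:a
4(i) covers 3:i
5(i) covers 4:i
6(o) covers 2:o
7(o) covers 6:o
8(a) covers 5:i, 7:o
floor of heap: 0:b
completions by unplaced set U, small U first (add the entries for U minus each lowest piece of U):
  |U|=1: {8}:1
  |U|=2: {5,8}:1  {7,8}:1
  |U|=3: {4,5,8}:1  {5,7,8}:2  {6,7,8}:1
  |U|=4: {2,6,7,8}:1  {3,4,5,8}:1  {4,5,7,8}:3  {5,6,7,8}:3
  |U|=5: {2,5,6,7,8}:4  {3,4,5,7,8}:4  {4,5,6,7,8}:6
  |U|=6: {2,4,5,6,7,8}:10  {3,4,5,6,7,8}:10
  |U|=7: {2,3,4,5,6,7,8}:20
  start at 0(b): 20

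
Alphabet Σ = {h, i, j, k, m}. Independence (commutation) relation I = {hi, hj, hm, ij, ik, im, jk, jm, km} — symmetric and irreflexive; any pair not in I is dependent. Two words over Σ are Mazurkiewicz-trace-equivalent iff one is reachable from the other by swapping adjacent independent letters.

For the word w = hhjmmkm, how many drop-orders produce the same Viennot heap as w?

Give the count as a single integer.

140

#0=h has no predecessor
#1=h depends on [0:h]
#2=j has no predecessor
#3=m has no predecessor
#4=m depends on [3:m]
#5=k depends on [1:h]
#6=m depends on [4:m]
sources: [0:h, 2:j, 3:m]
N(rest) = Σ N(rest − s) over sources s of rest; N(one piece) = 1:
  size 1 → [2]=1  [5]=1  [6]=1
  size 2 → [1,5]=1  [2,5]=2  [2,6]=2  [4,6]=1  [5,6]=2
  size 3 → [0,1,5]=1  [1,2,5]=3  [1,5,6]=3  [2,4,6]=3  [2,5,6]=6  [3,4,6]=1  [4,5,6]=3
  size 4 → [0,1,2,5]=4  [0,1,5,6]=4  [1,2,5,6]=12  [1,4,5,6]=6  [2,3,4,6]=4  [2,4,5,6]=12  [3,4,5,6]=4
  size 5 → [0,1,2,5,6]=20  [0,1,4,5,6]=10  [1,2,4,5,6]=30  [1,3,4,5,6]=10  [2,3,4,5,6]=20
  first=0(h) contributes 60
  first=2(j) contributes 20
  first=3(m) contributes 60
|[w]| = 140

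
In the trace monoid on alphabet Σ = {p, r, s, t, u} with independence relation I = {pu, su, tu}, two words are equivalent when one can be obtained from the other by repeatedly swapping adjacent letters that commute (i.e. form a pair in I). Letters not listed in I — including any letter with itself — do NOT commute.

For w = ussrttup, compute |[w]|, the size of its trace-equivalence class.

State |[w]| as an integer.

12

drop 0:u onto floor
drop 1:s onto floor
drop 2:s onto {1:s}
drop 3:r onto {0:u, 2:s}
drop 4:t onto {3:r}
drop 5:t onto {4:t}
drop 6:u onto {3:r}
drop 7:p onto {5:t}
ground layer = {0:u, 1:s}
drop-orders for the pieces not yet dropped (sum over which currently-grounded one goes next):
  1 to go: {6} 1  {7} 1
  2 to go: {5,7} 1  {6,7} 2
  3 to go: {4,5,7} 1  {5,6,7} 3
  4 to go: {4,5,6,7} 4
  5 to go: {3,4,5,6,7} 4
  6 to go: {0,3,4,5,6,7} 4  {2,3,4,5,6,7} 4
  if 0:u drops first: 4 orders
  if 1:s drops first: 8 orders
heap linearizations: 12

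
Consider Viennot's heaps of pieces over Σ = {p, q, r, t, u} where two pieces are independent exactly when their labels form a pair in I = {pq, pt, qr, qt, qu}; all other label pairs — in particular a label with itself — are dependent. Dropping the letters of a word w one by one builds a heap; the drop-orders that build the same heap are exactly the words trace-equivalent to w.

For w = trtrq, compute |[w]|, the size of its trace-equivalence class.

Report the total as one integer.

5

0(t) covers ∅
1(r) covers 0:t
2(t) covers 1:r
3(r) covers 2:t
4(q) covers ∅
floor of heap: 0:t, 4:q
completions by unplaced set U, small U first (add the entries for U minus each lowest piece of U):
  |U|=1: {3}:1  {4}:1
  |U|=2: {2,3}:1  {3,4}:2
  |U|=3: {1,2,3}:1  {2,3,4}:3
  start at 0(t): 4
  start at 4(q): 1
sum over floor = 5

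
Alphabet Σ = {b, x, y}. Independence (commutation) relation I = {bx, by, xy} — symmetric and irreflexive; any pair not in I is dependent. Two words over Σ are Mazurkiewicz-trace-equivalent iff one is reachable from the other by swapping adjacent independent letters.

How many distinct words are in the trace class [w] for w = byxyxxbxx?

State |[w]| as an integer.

piece 0:b — minimal
piece 1:y — minimal
piece 2:x — minimal
piece 3:y rests on {1:y}
piece 4:x rests on {2:x}
piece 5:x rests on {4:x}
piece 6:b rests on {0:b}
piece 7:x rests on {5:x}
piece 8:x rests on {7:x}
minimal pieces: {0:b, 1:y, 2:x}
ways to finish when only these pieces remain (= sum over removing one remaining piece with nothing left below it):
  1 left: {3}→1  {6}→1  {8}→1
  2 left: {0,6}→1  {1,3}→1  {3,6}→2  {3,8}→2  {6,8}→2  {7,8}→1
  3 left: {0,3,6}→3  {0,6,8}→3  {1,3,6}→3  {1,3,8}→3  {3,6,8}→6  {3,7,8}→3  {5,7,8}→1  {6,7,8}→3
  4 left: {0,1,3,6}→6  {0,3,6,8}→12  {0,6,7,8}→6  {1,3,6,8}→12  {1,3,7,8}→6  {3,5,7,8}→4  {3,6,7,8}→12  {4,5,7,8}→1  {5,6,7,8}→4
  5 left: {0,1,3,6,8}→30  {0,3,6,7,8}→30  {0,5,6,7,8}→10  {1,3,5,7,8}→10  {1,3,6,7,8}→30  {2,4,5,7,8}→1  {3,4,5,7,8}→5  {3,5,6,7,8}→20  {4,5,6,7,8}→5
  6 left: {0,1,3,6,7,8}→90  {0,3,5,6,7,8}→60  {0,4,5,6,7,8}→15  {1,3,4,5,7,8}→15  {1,3,5,6,7,8}→60  {2,3,4,5,7,8}→6  {2,4,5,6,7,8}→6  {3,4,5,6,7,8}→30
  7 left: {0,1,3,5,6,7,8}→210  {0,2,4,5,6,7,8}→21  {0,3,4,5,6,7,8}→105  {1,2,3,4,5,7,8}→21  {1,3,4,5,6,7,8}→105  {2,3,4,5,6,7,8}→42
  placing 0:b first → 168 extensions
  placing 1:y first → 168 extensions
  placing 2:x first → 420 extensions
total linear extensions = 756

756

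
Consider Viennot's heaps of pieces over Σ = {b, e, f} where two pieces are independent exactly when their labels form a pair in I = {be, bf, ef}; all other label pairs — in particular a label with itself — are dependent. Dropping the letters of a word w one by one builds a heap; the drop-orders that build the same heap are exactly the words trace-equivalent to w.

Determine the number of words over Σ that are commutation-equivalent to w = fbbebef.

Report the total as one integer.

#0=f has no predecessor
#1=b has no predecessor
#2=b depends on [1:b]
#3=e has no predecessor
#4=b depends on [2:b]
#5=e depends on [3:e]
#6=f depends on [0:f]
sources: [0:f, 1:b, 3:e]
N(rest) = Σ N(rest − s) over sources s of rest; N(one piece) = 1:
  size 1 → [4]=1  [5]=1  [6]=1
  size 2 → [0,6]=1  [2,4]=1  [3,5]=1  [4,5]=2  [4,6]=2  [5,6]=2
  size 3 → [0,4,6]=3  [0,5,6]=3  [1,2,4]=1  [2,4,5]=3  [2,4,6]=3  [3,4,5]=3  [3,5,6]=3  [4,5,6]=6
  size 4 → [0,2,4,6]=6  [0,3,5,6]=6  [0,4,5,6]=12  [1,2,4,5]=4  [1,2,4,6]=4  [2,3,4,5]=6  [2,4,5,6]=12  [3,4,5,6]=12
  size 5 → [0,1,2,4,6]=10  [0,2,4,5,6]=30  [0,3,4,5,6]=30  [1,2,3,4,5]=10  [1,2,4,5,6]=20  [2,3,4,5,6]=30
  first=0(f) contributes 60
  first=1(b) contributes 90
  first=3(e) contributes 60
|[w]| = 210

210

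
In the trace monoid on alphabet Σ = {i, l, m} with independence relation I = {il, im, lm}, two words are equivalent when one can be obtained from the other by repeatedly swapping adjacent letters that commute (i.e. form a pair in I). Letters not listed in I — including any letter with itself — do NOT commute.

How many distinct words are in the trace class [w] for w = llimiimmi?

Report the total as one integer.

1260

0(l) covers ∅
1(l) covers 0:l
2(i) covers ∅
3(m) covers ∅
4(i) covers 2:i
5(i) covers 4:i
6(m) covers 3:m
7(m) covers 6:m
8(i) covers 5:i
floor of heap: 0:l, 2:i, 3:m
completions by unplaced set U, small U first (add the entries for U minus each lowest piece of U):
  |U|=1: {1}:1  {7}:1  {8}:1
  |U|=2: {0,1}:1  {1,7}:2  {1,8}:2  {5,8}:1  {6,7}:1  {7,8}:2
  |U|=3: {0,1,7}:3  {0,1,8}:3  {1,5,8}:3  {1,6,7}:3  {1,7,8}:6  {3,6,7}:1  {4,5,8}:1  {5,7,8}:3  {6,7,8}:3
  |U|=4: {0,1,5,8}:6  {0,1,6,7}:6  {0,1,7,8}:12  {1,3,6,7}:4  {1,4,5,8}:4  {1,5,7,8}:12  {1,6,7,8}:12  {2,4,5,8}:1  {3,6,7,8}:4  {4,5,7,8}:4  {5,6,7,8}:6
  |U|=5: {0,1,3,6,7}:10  {0,1,4,5,8}:10  {0,1,5,7,8}:30  {0,1,6,7,8}:30  {1,2,4,5,8}:5  {1,3,6,7,8}:20  {1,4,5,7,8}:20  {1,5,6,7,8}:30  {2,4,5,7,8}:5  {3,5,6,7,8}:10  {4,5,6,7,8}:10
  |U|=6: {0,1,2,4,5,8}:15  {0,1,3,6,7,8}:60  {0,1,4,5,7,8}:60  {0,1,5,6,7,8}:90  {1,2,4,5,7,8}:30  {1,3,5,6,7,8}:60  {1,4,5,6,7,8}:60  {2,4,5,6,7,8}:15  {3,4,5,6,7,8}:20
  |U|=7: {0,1,2,4,5,7,8}:105  {0,1,3,5,6,7,8}:210  {0,1,4,5,6,7,8}:210  {1,2,4,5,6,7,8}:105  {1,3,4,5,6,7,8}:140  {2,3,4,5,6,7,8}:35
  start at 0(l): 280
  start at 2(i): 560
  start at 3(m): 420
sum over floor = 1260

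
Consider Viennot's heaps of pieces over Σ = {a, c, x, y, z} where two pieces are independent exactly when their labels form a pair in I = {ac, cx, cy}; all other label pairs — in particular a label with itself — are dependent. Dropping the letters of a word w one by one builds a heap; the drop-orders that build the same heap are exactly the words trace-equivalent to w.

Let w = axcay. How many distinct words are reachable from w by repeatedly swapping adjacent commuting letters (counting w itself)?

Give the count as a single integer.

drop 0:a onto floor
drop 1:x onto {0:a}
drop 2:c onto floor
drop 3:a onto {1:x}
drop 4:y onto {3:a}
ground layer = {0:a, 2:c}
drop-orders for the pieces not yet dropped (sum over which currently-grounded one goes next):
  1 to go: {2} 1  {4} 1
  2 to go: {2,4} 2  {3,4} 1
  3 to go: {1,3,4} 1  {2,3,4} 3
  if 0:a drops first: 4 orders
  if 2:c drops first: 1 orders
heap linearizations: 5

5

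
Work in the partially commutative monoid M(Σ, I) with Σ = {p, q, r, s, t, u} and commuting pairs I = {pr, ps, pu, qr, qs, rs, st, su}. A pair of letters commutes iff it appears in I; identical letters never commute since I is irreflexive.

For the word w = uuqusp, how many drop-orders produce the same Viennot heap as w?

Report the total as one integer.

#0=u has no predecessor
#1=u depends on [0:u]
#2=q depends on [1:u]
#3=u depends on [2:q]
#4=s has no predecessor
#5=p depends on [2:q]
sources: [0:u, 4:s]
N(rest) = Σ N(rest − s) over sources s of rest; N(one piece) = 1:
  size 1 → [3]=1  [4]=1  [5]=1
  size 2 → [3,4]=2  [3,5]=2  [4,5]=2
  size 3 → [2,3,5]=2  [3,4,5]=6
  size 4 → [1,2,3,5]=2  [2,3,4,5]=8
  first=0(u) contributes 10
  first=4(s) contributes 2
|[w]| = 12

12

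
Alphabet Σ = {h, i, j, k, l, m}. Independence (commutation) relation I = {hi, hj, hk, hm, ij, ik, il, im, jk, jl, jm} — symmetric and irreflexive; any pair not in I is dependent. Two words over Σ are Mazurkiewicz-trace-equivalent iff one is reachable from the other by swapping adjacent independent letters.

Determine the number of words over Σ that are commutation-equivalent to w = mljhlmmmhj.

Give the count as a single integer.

#0=m has no predecessor
#1=l depends on [0:m]
#2=j has no predecessor
#3=h depends on [1:l]
#4=l depends on [3:h]
#5=m depends on [4:l]
#6=m depends on [5:m]
#7=m depends on [6:m]
#8=h depends on [4:l]
#9=j depends on [2:j]
sources: [0:m, 2:j]
N(rest) = Σ N(rest − s) over sources s of rest; N(one piece) = 1:
  size 1 → [7]=1  [8]=1  [9]=1
  size 2 → [2,9]=1  [6,7]=1  [7,8]=2  [7,9]=2  [8,9]=2
  size 3 → [2,7,9]=3  [2,8,9]=3  [5,6,7]=1  [6,7,8]=3  [6,7,9]=3  [7,8,9]=6
  size 4 → [2,6,7,9]=6  [2,7,8,9]=12  [5,6,7,8]=4  [5,6,7,9]=4  [6,7,8,9]=12
  size 5 → [2,5,6,7,9]=10  [2,6,7,8,9]=30  [4,5,6,7,8]=4  [5,6,7,8,9]=20
  size 6 → [2,5,6,7,8,9]=60  [3,4,5,6,7,8]=4  [4,5,6,7,8,9]=24
  size 7 → [1,3,4,5,6,7,8]=4  [2,4,5,6,7,8,9]=84  [3,4,5,6,7,8,9]=28
  size 8 → [0,1,3,4,5,6,7,8]=4  [1,3,4,5,6,7,8,9]=32  [2,3,4,5,6,7,8,9]=112
  first=0(m) contributes 144
  first=2(j) contributes 36
|[w]| = 180

180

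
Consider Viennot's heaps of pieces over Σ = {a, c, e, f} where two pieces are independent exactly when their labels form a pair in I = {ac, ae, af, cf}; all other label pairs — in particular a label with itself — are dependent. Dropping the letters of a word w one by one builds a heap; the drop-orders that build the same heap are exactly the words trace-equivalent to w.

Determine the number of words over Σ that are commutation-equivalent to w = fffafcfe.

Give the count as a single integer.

48

0(f) covers ∅
1(f) covers 0:f
2(f) covers 1:f
3(a) covers ∅
4(f) covers 2:f
5(c) covers ∅
6(f) covers 4:f
7(e) covers 5:c, 6:f
floor of heap: 0:f, 3:a, 5:c
completions by unplaced set U, small U first (add the entries for U minus each lowest piece of U):
  |U|=1: {3}:1  {7}:1
  |U|=2: {3,7}:2  {5,7}:1  {6,7}:1
  |U|=3: {3,5,7}:3  {3,6,7}:3  {4,6,7}:1  {5,6,7}:2
  |U|=4: {2,4,6,7}:1  {3,4,6,7}:4  {3,5,6,7}:8  {4,5,6,7}:3
  |U|=5: {1,2,4,6,7}:1  {2,3,4,6,7}:5  {2,4,5,6,7}:4  {3,4,5,6,7}:15
  |U|=6: {0,1,2,4,6,7}:1  {1,2,3,4,6,7}:6  {1,2,4,5,6,7}:5  {2,3,4,5,6,7}:24
  start at 0(f): 35
  start at 3(a): 6
  start at 5(c): 7
sum over floor = 48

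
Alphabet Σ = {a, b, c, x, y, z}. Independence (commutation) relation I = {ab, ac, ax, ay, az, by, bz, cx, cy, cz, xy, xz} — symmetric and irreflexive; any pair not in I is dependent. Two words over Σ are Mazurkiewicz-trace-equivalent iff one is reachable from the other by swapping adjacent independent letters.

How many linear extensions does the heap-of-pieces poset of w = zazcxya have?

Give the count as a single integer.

piece 0:z — minimal
piece 1:a — minimal
piece 2:z rests on {0:z}
piece 3:c — minimal
piece 4:x — minimal
piece 5:y rests on {2:z}
piece 6:a rests on {1:a}
minimal pieces: {0:z, 1:a, 3:c, 4:x}
ways to finish when only these pieces remain (= sum over removing one remaining piece with nothing left below it):
  1 left: {3}→1  {4}→1  {5}→1  {6}→1
  2 left: {1,6}→1  {2,5}→1  {3,4}→2  {3,5}→2  {3,6}→2  {4,5}→2  {4,6}→2  {5,6}→2
  3 left: {0,2,5}→1  {1,3,6}→3  {1,4,6}→3  {1,5,6}→3  {2,3,5}→3  {2,4,5}→3  {2,5,6}→3  {3,4,5}→6  {3,4,6}→6  {3,5,6}→6  {4,5,6}→6
  4 left: {0,2,3,5}→4  {0,2,4,5}→4  {0,2,5,6}→4  {1,2,5,6}→6  {1,3,4,6}→12  {1,3,5,6}→12  {1,4,5,6}→12  {2,3,4,5}→12  {2,3,5,6}→12  {2,4,5,6}→12  {3,4,5,6}→24
  5 left: {0,1,2,5,6}→10  {0,2,3,4,5}→20  {0,2,3,5,6}→20  {0,2,4,5,6}→20  {1,2,3,5,6}→30  {1,2,4,5,6}→30  {1,3,4,5,6}→60  {2,3,4,5,6}→60
  placing 0:z first → 180 extensions
  placing 1:a first → 120 extensions
  placing 3:c first → 60 extensions
  placing 4:x first → 60 extensions
total linear extensions = 420

420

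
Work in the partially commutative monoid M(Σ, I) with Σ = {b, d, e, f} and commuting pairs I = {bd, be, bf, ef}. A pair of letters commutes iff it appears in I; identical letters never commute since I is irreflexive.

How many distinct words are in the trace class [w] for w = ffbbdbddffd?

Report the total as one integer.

#0=f has no predecessor
#1=f depends on [0:f]
#2=b has no predecessor
#3=b depends on [2:b]
#4=d depends on [1:f]
#5=b depends on [3:b]
#6=d depends on [4:d]
#7=d depends on [6:d]
#8=f depends on [7:d]
#9=f depends on [8:f]
#10=d depends on [9:f]
sources: [0:f, 2:b]
N(rest) = Σ N(rest − s) over sources s of rest; N(one piece) = 1:
  size 1 → [5]=1  [10]=1
  size 2 → [3,5]=1  [5,10]=2  [9,10]=1
  size 3 → [2,3,5]=1  [3,5,10]=3  [5,9,10]=3  [8,9,10]=1
  size 4 → [2,3,5,10]=4  [3,5,9,10]=6  [5,8,9,10]=4  [7,8,9,10]=1
  size 5 → [2,3,5,9,10]=10  [3,5,8,9,10]=10  [5,7,8,9,10]=5  [6,7,8,9,10]=1
  size 6 → [2,3,5,8,9,10]=20  [3,5,7,8,9,10]=15  [4,6,7,8,9,10]=1  [5,6,7,8,9,10]=6
  size 7 → [1,4,6,7,8,9,10]=1  [2,3,5,7,8,9,10]=35  [3,5,6,7,8,9,10]=21  [4,5,6,7,8,9,10]=7
  size 8 → [0,1,4,6,7,8,9,10]=1  [1,4,5,6,7,8,9,10]=8  [2,3,5,6,7,8,9,10]=56  [3,4,5,6,7,8,9,10]=28
  size 9 → [0,1,4,5,6,7,8,9,10]=9  [1,3,4,5,6,7,8,9,10]=36  [2,3,4,5,6,7,8,9,10]=84
  first=0(f) contributes 120
  first=2(b) contributes 45
|[w]| = 165

165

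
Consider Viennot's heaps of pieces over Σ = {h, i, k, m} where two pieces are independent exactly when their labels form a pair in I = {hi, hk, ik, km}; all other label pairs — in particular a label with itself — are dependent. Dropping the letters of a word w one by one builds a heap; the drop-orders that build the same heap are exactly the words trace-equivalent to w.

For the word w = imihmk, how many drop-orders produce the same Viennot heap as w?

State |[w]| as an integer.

piece 0:i — minimal
piece 1:m rests on {0:i}
piece 2:i rests on {1:m}
piece 3:h rests on {1:m}
piece 4:m rests on {2:i, 3:h}
piece 5:k — minimal
minimal pieces: {0:i, 5:k}
ways to finish when only these pieces remain (= sum over removing one remaining piece with nothing left below it):
  1 left: {4}→1  {5}→1
  2 left: {2,4}→1  {3,4}→1  {4,5}→2
  3 left: {2,3,4}→2  {2,4,5}→3  {3,4,5}→3
  4 left: {1,2,3,4}→2  {2,3,4,5}→8
  placing 0:i first → 10 extensions
  placing 5:k first → 2 extensions
total linear extensions = 12

12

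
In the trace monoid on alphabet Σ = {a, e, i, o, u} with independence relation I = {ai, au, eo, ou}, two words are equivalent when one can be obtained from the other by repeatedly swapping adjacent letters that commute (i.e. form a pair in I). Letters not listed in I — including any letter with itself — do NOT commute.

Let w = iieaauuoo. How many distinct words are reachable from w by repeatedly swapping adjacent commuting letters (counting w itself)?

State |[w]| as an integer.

15

drop 0:i onto floor
drop 1:i onto {0:i}
drop 2:e onto {1:i}
drop 3:a onto {2:e}
drop 4:a onto {3:a}
drop 5:u onto {2:e}
drop 6:u onto {5:u}
drop 7:o onto {4:a}
drop 8:o onto {7:o}
ground layer = {0:i}
drop-orders for the pieces not yet dropped (sum over which currently-grounded one goes next):
  1 to go: {6} 1  {8} 1
  2 to go: {5,6} 1  {6,8} 2  {7,8} 1
  3 to go: {4,7,8} 1  {5,6,8} 3  {6,7,8} 3
  4 to go: {3,4,7,8} 1  {4,6,7,8} 4  {5,6,7,8} 6
  5 to go: {3,4,6,7,8} 5  {4,5,6,7,8} 10
  6 to go: {3,4,5,6,7,8} 15
  7 to go: {2,3,4,5,6,7,8} 15
  if 0:i drops first: 15 orders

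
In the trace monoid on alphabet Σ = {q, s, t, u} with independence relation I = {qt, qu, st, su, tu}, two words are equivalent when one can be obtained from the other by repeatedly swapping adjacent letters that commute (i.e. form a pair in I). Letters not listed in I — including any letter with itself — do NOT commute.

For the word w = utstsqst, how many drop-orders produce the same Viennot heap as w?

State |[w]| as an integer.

0(u) covers ∅
1(t) covers ∅
2(s) covers ∅
3(t) covers 1:t
4(s) covers 2:s
5(q) covers 4:s
6(s) covers 5:q
7(t) covers 3:t
floor of heap: 0:u, 1:t, 2:s
completions by unplaced set U, small U first (add the entries for U minus each lowest piece of U):
  |U|=1: {0}:1  {6}:1  {7}:1
  |U|=2: {0,6}:2  {0,7}:2  {3,7}:1  {5,6}:1  {6,7}:2
  |U|=3: {0,3,7}:3  {0,5,6}:3  {0,6,7}:6  {1,3,7}:1  {3,6,7}:3  {4,5,6}:1  {5,6,7}:3
  |U|=4: {0,1,3,7}:4  {0,3,6,7}:12  {0,4,5,6}:4  {0,5,6,7}:12  {1,3,6,7}:4  {2,4,5,6}:1  {3,5,6,7}:6  {4,5,6,7}:4
  |U|=5: {0,1,3,6,7}:20  {0,2,4,5,6}:5  {0,3,5,6,7}:30  {0,4,5,6,7}:20  {1,3,5,6,7}:10  {2,4,5,6,7}:5  {3,4,5,6,7}:10
  |U|=6: {0,1,3,5,6,7}:60  {0,2,4,5,6,7}:30  {0,3,4,5,6,7}:60  {1,3,4,5,6,7}:20  {2,3,4,5,6,7}:15
  start at 0(u): 35
  start at 1(t): 105
  start at 2(s): 140
sum over floor = 280

280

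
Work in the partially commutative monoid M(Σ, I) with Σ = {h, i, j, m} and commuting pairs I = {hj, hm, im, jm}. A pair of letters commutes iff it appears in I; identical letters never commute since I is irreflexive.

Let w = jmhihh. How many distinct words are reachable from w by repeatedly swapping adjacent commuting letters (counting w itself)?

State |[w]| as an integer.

12

piece 0:j — minimal
piece 1:m — minimal
piece 2:h — minimal
piece 3:i rests on {0:j, 2:h}
piece 4:h rests on {3:i}
piece 5:h rests on {4:h}
minimal pieces: {0:j, 1:m, 2:h}
ways to finish when only these pieces remain (= sum over removing one remaining piece with nothing left below it):
  1 left: {1}→1  {5}→1
  2 left: {1,5}→2  {4,5}→1
  3 left: {1,4,5}→3  {3,4,5}→1
  4 left: {0,3,4,5}→1  {1,3,4,5}→4  {2,3,4,5}→1
  placing 0:j first → 5 extensions
  placing 1:m first → 2 extensions
  placing 2:h first → 5 extensions
total linear extensions = 12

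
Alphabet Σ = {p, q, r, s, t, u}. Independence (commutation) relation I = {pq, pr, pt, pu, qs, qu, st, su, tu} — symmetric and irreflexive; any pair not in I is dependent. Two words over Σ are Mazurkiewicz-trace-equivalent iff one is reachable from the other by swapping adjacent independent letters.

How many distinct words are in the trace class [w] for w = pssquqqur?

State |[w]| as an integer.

piece 0:p — minimal
piece 1:s rests on {0:p}
piece 2:s rests on {1:s}
piece 3:q — minimal
piece 4:u — minimal
piece 5:q rests on {3:q}
piece 6:q rests on {5:q}
piece 7:u rests on {4:u}
piece 8:r rests on {2:s, 6:q, 7:u}
minimal pieces: {0:p, 3:q, 4:u}
ways to finish when only these pieces remain (= sum over removing one remaining piece with nothing left below it):
  1 left: {8}→1
  2 left: {2,8}→1  {6,8}→1  {7,8}→1
  3 left: {1,2,8}→1  {2,6,8}→2  {2,7,8}→2  {4,7,8}→1  {5,6,8}→1  {6,7,8}→2
  4 left: {0,1,2,8}→1  {1,2,6,8}→3  {1,2,7,8}→3  {2,4,7,8}→3  {2,5,6,8}→3  {2,6,7,8}→6  {3,5,6,8}→1  {4,6,7,8}→3  {5,6,7,8}→3
  5 left: {0,1,2,6,8}→4  {0,1,2,7,8}→4  {1,2,4,7,8}→6  {1,2,5,6,8}→6  {1,2,6,7,8}→12  {2,3,5,6,8}→4  {2,4,6,7,8}→12  {2,5,6,7,8}→12  {3,5,6,7,8}→4  {4,5,6,7,8}→6
  6 left: {0,1,2,4,7,8}→10  {0,1,2,5,6,8}→10  {0,1,2,6,7,8}→20  {1,2,3,5,6,8}→10  {1,2,4,6,7,8}→30  {1,2,5,6,7,8}→30  {2,3,5,6,7,8}→20  {2,4,5,6,7,8}→30  {3,4,5,6,7,8}→10
  7 left: {0,1,2,3,5,6,8}→20  {0,1,2,4,6,7,8}→60  {0,1,2,5,6,7,8}→60  {1,2,3,5,6,7,8}→60  {1,2,4,5,6,7,8}→90  {2,3,4,5,6,7,8}→60
  placing 0:p first → 210 extensions
  placing 3:q first → 210 extensions
  placing 4:u first → 140 extensions
total linear extensions = 560

560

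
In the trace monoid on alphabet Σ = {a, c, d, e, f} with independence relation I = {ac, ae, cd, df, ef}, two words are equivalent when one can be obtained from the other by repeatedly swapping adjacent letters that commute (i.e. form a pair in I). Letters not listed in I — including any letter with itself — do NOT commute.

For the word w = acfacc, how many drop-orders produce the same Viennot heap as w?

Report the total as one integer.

#0=a has no predecessor
#1=c has no predecessor
#2=f depends on [0:a, 1:c]
#3=a depends on [2:f]
#4=c depends on [2:f]
#5=c depends on [4:c]
sources: [0:a, 1:c]
N(rest) = Σ N(rest − s) over sources s of rest; N(one piece) = 1:
  size 1 → [3]=1  [5]=1
  size 2 → [3,5]=2  [4,5]=1
  size 3 → [3,4,5]=3
  size 4 → [2,3,4,5]=3
  first=0(a) contributes 3
  first=1(c) contributes 3
|[w]| = 6

6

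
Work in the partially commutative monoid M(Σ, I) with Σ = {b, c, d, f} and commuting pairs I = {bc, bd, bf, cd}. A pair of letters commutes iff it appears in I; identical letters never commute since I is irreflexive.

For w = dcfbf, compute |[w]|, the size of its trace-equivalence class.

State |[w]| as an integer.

0(d) covers ∅
1(c) covers ∅
2(f) covers 0:d, 1:c
3(b) covers ∅
4(f) covers 2:f
floor of heap: 0:d, 1:c, 3:b
completions by unplaced set U, small U first (add the entries for U minus each lowest piece of U):
  |U|=1: {3}:1  {4}:1
  |U|=2: {2,4}:1  {3,4}:2
  |U|=3: {0,2,4}:1  {1,2,4}:1  {2,3,4}:3
  start at 0(d): 4
  start at 1(c): 4
  start at 3(b): 2
sum over floor = 10

10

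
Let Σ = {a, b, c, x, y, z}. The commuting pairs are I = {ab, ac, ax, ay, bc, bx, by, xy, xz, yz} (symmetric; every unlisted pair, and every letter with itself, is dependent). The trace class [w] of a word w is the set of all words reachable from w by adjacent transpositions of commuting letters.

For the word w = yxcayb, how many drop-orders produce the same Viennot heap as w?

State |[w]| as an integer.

drop 0:y onto floor
drop 1:x onto floor
drop 2:c onto {0:y, 1:x}
drop 3:a onto floor
drop 4:y onto {2:c}
drop 5:b onto floor
ground layer = {0:y, 1:x, 3:a, 5:b}
drop-orders for the pieces not yet dropped (sum over which currently-grounded one goes next):
  1 to go: {3} 1  {4} 1  {5} 1
  2 to go: {2,4} 1  {3,4} 2  {3,5} 2  {4,5} 2
  3 to go: {0,2,4} 1  {1,2,4} 1  {2,3,4} 3  {2,4,5} 3  {3,4,5} 6
  4 to go: {0,1,2,4} 2  {0,2,3,4} 4  {0,2,4,5} 4  {1,2,3,4} 4  {1,2,4,5} 4  {2,3,4,5} 12
  if 0:y drops first: 20 orders
  if 1:x drops first: 20 orders
  if 3:a drops first: 10 orders
  if 5:b drops first: 10 orders
heap linearizations: 60

60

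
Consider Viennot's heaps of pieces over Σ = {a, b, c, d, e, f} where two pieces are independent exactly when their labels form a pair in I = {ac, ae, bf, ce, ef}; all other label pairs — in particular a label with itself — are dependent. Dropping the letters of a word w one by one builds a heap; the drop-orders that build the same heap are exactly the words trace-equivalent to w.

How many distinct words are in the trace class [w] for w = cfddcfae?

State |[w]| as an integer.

4

0(c) covers ∅
1(f) covers 0:c
2(d) covers 1:f
3(d) covers 2:d
4(c) covers 3:d
5(f) covers 4:c
6(a) covers 5:f
7(e) covers 3:d
floor of heap: 0:c
completions by unplaced set U, small U first (add the entries for U minus each lowest piece of U):
  |U|=1: {6}:1  {7}:1
  |U|=2: {5,6}:1  {6,7}:2
  |U|=3: {4,5,6}:1  {5,6,7}:3
  |U|=4: {4,5,6,7}:4
  |U|=5: {3,4,5,6,7}:4
  |U|=6: {2,3,4,5,6,7}:4
  start at 0(c): 4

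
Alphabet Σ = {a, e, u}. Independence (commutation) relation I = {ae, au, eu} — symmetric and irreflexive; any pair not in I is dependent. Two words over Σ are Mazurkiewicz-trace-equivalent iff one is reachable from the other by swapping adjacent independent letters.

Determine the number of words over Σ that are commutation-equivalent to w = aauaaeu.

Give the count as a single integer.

105

#0=a has no predecessor
#1=a depends on [0:a]
#2=u has no predecessor
#3=a depends on [1:a]
#4=a depends on [3:a]
#5=e has no predecessor
#6=u depends on [2:u]
sources: [0:a, 2:u, 5:e]
N(rest) = Σ N(rest − s) over sources s of rest; N(one piece) = 1:
  size 1 → [4]=1  [5]=1  [6]=1
  size 2 → [2,6]=1  [3,4]=1  [4,5]=2  [4,6]=2  [5,6]=2
  size 3 → [1,3,4]=1  [2,4,6]=3  [2,5,6]=3  [3,4,5]=3  [3,4,6]=3  [4,5,6]=6
  size 4 → [0,1,3,4]=1  [1,3,4,5]=4  [1,3,4,6]=4  [2,3,4,6]=6  [2,4,5,6]=12  [3,4,5,6]=12
  size 5 → [0,1,3,4,5]=5  [0,1,3,4,6]=5  [1,2,3,4,6]=10  [1,3,4,5,6]=20  [2,3,4,5,6]=30
  first=0(a) contributes 60
  first=2(u) contributes 30
  first=5(e) contributes 15
|[w]| = 105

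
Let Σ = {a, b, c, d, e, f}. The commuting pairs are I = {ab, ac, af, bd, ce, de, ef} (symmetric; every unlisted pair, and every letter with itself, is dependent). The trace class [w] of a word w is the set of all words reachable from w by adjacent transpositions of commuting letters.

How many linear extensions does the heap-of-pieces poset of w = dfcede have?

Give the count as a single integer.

15

0(d) covers ∅
1(f) covers 0:d
2(c) covers 1:f
3(e) covers ∅
4(d) covers 2:c
5(e) covers 3:e
floor of heap: 0:d, 3:e
completions by unplaced set U, small U first (add the entries for U minus each lowest piece of U):
  |U|=1: {4}:1  {5}:1
  |U|=2: {2,4}:1  {3,5}:1  {4,5}:2
  |U|=3: {1,2,4}:1  {2,4,5}:3  {3,4,5}:3
  |U|=4: {0,1,2,4}:1  {1,2,4,5}:4  {2,3,4,5}:6
  start at 0(d): 10
  start at 3(e): 5
sum over floor = 15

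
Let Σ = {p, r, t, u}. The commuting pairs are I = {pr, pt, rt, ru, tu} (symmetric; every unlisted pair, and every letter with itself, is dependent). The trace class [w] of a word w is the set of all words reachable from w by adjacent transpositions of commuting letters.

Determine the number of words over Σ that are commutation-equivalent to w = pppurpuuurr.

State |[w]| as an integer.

#0=p has no predecessor
#1=p depends on [0:p]
#2=p depends on [1:p]
#3=u depends on [2:p]
#4=r has no predecessor
#5=p depends on [3:u]
#6=u depends on [5:p]
#7=u depends on [6:u]
#8=u depends on [7:u]
#9=r depends on [4:r]
#10=r depends on [9:r]
sources: [0:p, 4:r]
N(rest) = Σ N(rest − s) over sources s of rest; N(one piece) = 1:
  size 1 → [8]=1  [10]=1
  size 2 → [7,8]=1  [8,10]=2  [9,10]=1
  size 3 → [4,9,10]=1  [6,7,8]=1  [7,8,10]=3  [8,9,10]=3
  size 4 → [4,8,9,10]=4  [5,6,7,8]=1  [6,7,8,10]=4  [7,8,9,10]=6
  size 5 → [3,5,6,7,8]=1  [4,7,8,9,10]=10  [5,6,7,8,10]=5  [6,7,8,9,10]=10
  size 6 → [2,3,5,6,7,8]=1  [3,5,6,7,8,10]=6  [4,6,7,8,9,10]=20  [5,6,7,8,9,10]=15
  size 7 → [1,2,3,5,6,7,8]=1  [2,3,5,6,7,8,10]=7  [3,5,6,7,8,9,10]=21  [4,5,6,7,8,9,10]=35
  size 8 → [0,1,2,3,5,6,7,8]=1  [1,2,3,5,6,7,8,10]=8  [2,3,5,6,7,8,9,10]=28  [3,4,5,6,7,8,9,10]=56
  size 9 → [0,1,2,3,5,6,7,8,10]=9  [1,2,3,5,6,7,8,9,10]=36  [2,3,4,5,6,7,8,9,10]=84
  first=0(p) contributes 120
  first=4(r) contributes 45
|[w]| = 165

165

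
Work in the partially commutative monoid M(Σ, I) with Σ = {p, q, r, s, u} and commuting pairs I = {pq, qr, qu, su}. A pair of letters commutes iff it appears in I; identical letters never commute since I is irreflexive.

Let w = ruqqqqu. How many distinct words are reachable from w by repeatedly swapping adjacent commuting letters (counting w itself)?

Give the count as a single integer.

piece 0:r — minimal
piece 1:u rests on {0:r}
piece 2:q — minimal
piece 3:q rests on {2:q}
piece 4:q rests on {3:q}
piece 5:q rests on {4:q}
piece 6:u rests on {1:u}
minimal pieces: {0:r, 2:q}
ways to finish when only these pieces remain (= sum over removing one remaining piece with nothing left below it):
  1 left: {5}→1  {6}→1
  2 left: {1,6}→1  {4,5}→1  {5,6}→2
  3 left: {0,1,6}→1  {1,5,6}→3  {3,4,5}→1  {4,5,6}→3
  4 left: {0,1,5,6}→4  {1,4,5,6}→6  {2,3,4,5}→1  {3,4,5,6}→4
  5 left: {0,1,4,5,6}→10  {1,3,4,5,6}→10  {2,3,4,5,6}→5
  placing 0:r first → 15 extensions
  placing 2:q first → 20 extensions
total linear extensions = 35

35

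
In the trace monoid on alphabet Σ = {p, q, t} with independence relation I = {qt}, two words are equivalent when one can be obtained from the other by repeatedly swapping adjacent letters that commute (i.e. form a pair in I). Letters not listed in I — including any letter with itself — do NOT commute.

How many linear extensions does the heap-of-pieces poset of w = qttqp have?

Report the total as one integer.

6

piece 0:q — minimal
piece 1:t — minimal
piece 2:t rests on {1:t}
piece 3:q rests on {0:q}
piece 4:p rests on {2:t, 3:q}
minimal pieces: {0:q, 1:t}
ways to finish when only these pieces remain (= sum over removing one remaining piece with nothing left below it):
  1 left: {4}→1
  2 left: {2,4}→1  {3,4}→1
  3 left: {0,3,4}→1  {1,2,4}→1  {2,3,4}→2
  placing 0:q first → 3 extensions
  placing 1:t first → 3 extensions
total linear extensions = 6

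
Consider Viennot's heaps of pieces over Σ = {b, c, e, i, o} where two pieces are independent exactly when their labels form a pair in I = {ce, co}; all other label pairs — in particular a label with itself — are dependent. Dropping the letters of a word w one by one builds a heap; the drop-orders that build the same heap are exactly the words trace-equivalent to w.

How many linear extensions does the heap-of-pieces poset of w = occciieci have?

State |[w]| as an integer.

8

0(o) covers ∅
1(c) covers ∅
2(c) covers 1:c
3(c) covers 2:c
4(i) covers 0:o, 3:c
5(i) covers 4:i
6(e) covers 5:i
7(c) covers 5:i
8(i) covers 6:e, 7:c
floor of heap: 0:o, 1:c
completions by unplaced set U, small U first (add the entries for U minus each lowest piece of U):
  |U|=1: {8}:1
  |U|=2: {6,8}:1  {7,8}:1
  |U|=3: {6,7,8}:2
  |U|=4: {5,6,7,8}:2
  |U|=5: {4,5,6,7,8}:2
  |U|=6: {0,4,5,6,7,8}:2  {3,4,5,6,7,8}:2
  |U|=7: {0,3,4,5,6,7,8}:4  {2,3,4,5,6,7,8}:2
  start at 0(o): 2
  start at 1(c): 6
sum over floor = 8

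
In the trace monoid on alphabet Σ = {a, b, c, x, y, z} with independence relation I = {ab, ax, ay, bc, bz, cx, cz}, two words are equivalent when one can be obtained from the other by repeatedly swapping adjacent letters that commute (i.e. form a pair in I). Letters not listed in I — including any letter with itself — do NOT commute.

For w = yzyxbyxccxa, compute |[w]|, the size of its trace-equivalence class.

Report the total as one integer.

10

piece 0:y — minimal
piece 1:z rests on {0:y}
piece 2:y rests on {1:z}
piece 3:x rests on {2:y}
piece 4:b rests on {3:x}
piece 5:y rests on {4:b}
piece 6:x rests on {5:y}
piece 7:c rests on {5:y}
piece 8:c rests on {7:c}
piece 9:x rests on {6:x}
piece 10:a rests on {8:c}
minimal pieces: {0:y}
ways to finish when only these pieces remain (= sum over removing one remaining piece with nothing left below it):
  1 left: {9}→1  {10}→1
  2 left: {6,9}→1  {8,10}→1  {9,10}→2
  3 left: {6,9,10}→3  {7,8,10}→1  {8,9,10}→3
  4 left: {6,8,9,10}→6  {7,8,9,10}→4
  5 left: {6,7,8,9,10}→10
  6 left: {5,6,7,8,9,10}→10
  7 left: {4,5,6,7,8,9,10}→10
  8 left: {3,4,5,6,7,8,9,10}→10
  9 left: {2,3,4,5,6,7,8,9,10}→10
  placing 0:y first → 10 extensions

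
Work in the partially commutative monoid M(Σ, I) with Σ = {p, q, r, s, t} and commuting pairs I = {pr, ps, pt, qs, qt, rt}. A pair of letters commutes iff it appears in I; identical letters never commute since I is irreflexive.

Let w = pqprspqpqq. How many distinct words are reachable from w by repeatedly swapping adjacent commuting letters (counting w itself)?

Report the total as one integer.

18

piece 0:p — minimal
piece 1:q rests on {0:p}
piece 2:p rests on {1:q}
piece 3:r rests on {1:q}
piece 4:s rests on {3:r}
piece 5:p rests on {2:p}
piece 6:q rests on {3:r, 5:p}
piece 7:p rests on {6:q}
piece 8:q rests on {7:p}
piece 9:q rests on {8:q}
minimal pieces: {0:p}
ways to finish when only these pieces remain (= sum over removing one remaining piece with nothing left below it):
  1 left: {4}→1  {9}→1
  2 left: {4,9}→2  {8,9}→1
  3 left: {4,8,9}→3  {7,8,9}→1
  4 left: {4,7,8,9}→4  {6,7,8,9}→1
  5 left: {4,6,7,8,9}→5  {5,6,7,8,9}→1
  6 left: {2,5,6,7,8,9}→1  {3,4,6,7,8,9}→5  {4,5,6,7,8,9}→6
  7 left: {2,4,5,6,7,8,9}→7  {3,4,5,6,7,8,9}→11
  8 left: {2,3,4,5,6,7,8,9}→18
  placing 0:p first → 18 extensions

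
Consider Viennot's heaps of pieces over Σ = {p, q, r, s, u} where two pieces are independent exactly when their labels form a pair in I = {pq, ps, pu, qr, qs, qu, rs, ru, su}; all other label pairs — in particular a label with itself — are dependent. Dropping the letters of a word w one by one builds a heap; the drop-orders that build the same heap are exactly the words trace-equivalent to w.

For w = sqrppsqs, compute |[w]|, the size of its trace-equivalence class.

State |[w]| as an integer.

0(s) covers ∅
1(q) covers ∅
2(r) covers ∅
3(p) covers 2:r
4(p) covers 3:p
5(s) covers 0:s
6(q) covers 1:q
7(s) covers 5:s
floor of heap: 0:s, 1:q, 2:r
completions by unplaced set U, small U first (add the entries for U minus each lowest piece of U):
  |U|=1: {4}:1  {6}:1  {7}:1
  |U|=2: {1,6}:1  {3,4}:1  {4,6}:2  {4,7}:2  {5,7}:1  {6,7}:2
  |U|=3: {0,5,7}:1  {1,4,6}:3  {1,6,7}:3  {2,3,4}:1  {3,4,6}:3  {3,4,7}:3  {4,5,7}:3  {4,6,7}:6  {5,6,7}:3
  |U|=4: {0,4,5,7}:4  {0,5,6,7}:4  {1,3,4,6}:6  {1,4,6,7}:12  {1,5,6,7}:6  {2,3,4,6}:4  {2,3,4,7}:4  {3,4,5,7}:6  {3,4,6,7}:12  {4,5,6,7}:12
  |U|=5: {0,1,5,6,7}:10  {0,3,4,5,7}:10  {0,4,5,6,7}:20  {1,2,3,4,6}:10  {1,3,4,6,7}:30  {1,4,5,6,7}:30  {2,3,4,5,7}:10  {2,3,4,6,7}:20  {3,4,5,6,7}:30
  |U|=6: {0,1,4,5,6,7}:60  {0,2,3,4,5,7}:20  {0,3,4,5,6,7}:60  {1,2,3,4,6,7}:60  {1,3,4,5,6,7}:90  {2,3,4,5,6,7}:60
  start at 0(s): 210
  start at 1(q): 140
  start at 2(r): 210
sum over floor = 560

560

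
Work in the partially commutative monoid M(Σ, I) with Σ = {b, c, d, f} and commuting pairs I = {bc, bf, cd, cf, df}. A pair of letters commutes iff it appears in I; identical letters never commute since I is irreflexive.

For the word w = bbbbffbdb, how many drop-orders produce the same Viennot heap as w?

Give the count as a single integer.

0(b) covers ∅
1(b) covers 0:b
2(b) covers 1:b
3(b) covers 2:b
4(f) covers ∅
5(f) covers 4:f
6(b) covers 3:b
7(d) covers 6:b
8(b) covers 7:d
floor of heap: 0:b, 4:f
completions by unplaced set U, small U first (add the entries for U minus each lowest piece of U):
  |U|=1: {5}:1  {8}:1
  |U|=2: {4,5}:1  {5,8}:2  {7,8}:1
  |U|=3: {4,5,8}:3  {5,7,8}:3  {6,7,8}:1
  |U|=4: {3,6,7,8}:1  {4,5,7,8}:6  {5,6,7,8}:4
  |U|=5: {2,3,6,7,8}:1  {3,5,6,7,8}:5  {4,5,6,7,8}:10
  |U|=6: {1,2,3,6,7,8}:1  {2,3,5,6,7,8}:6  {3,4,5,6,7,8}:15
  |U|=7: {0,1,2,3,6,7,8}:1  {1,2,3,5,6,7,8}:7  {2,3,4,5,6,7,8}:21
  start at 0(b): 28
  start at 4(f): 8
sum over floor = 36

36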